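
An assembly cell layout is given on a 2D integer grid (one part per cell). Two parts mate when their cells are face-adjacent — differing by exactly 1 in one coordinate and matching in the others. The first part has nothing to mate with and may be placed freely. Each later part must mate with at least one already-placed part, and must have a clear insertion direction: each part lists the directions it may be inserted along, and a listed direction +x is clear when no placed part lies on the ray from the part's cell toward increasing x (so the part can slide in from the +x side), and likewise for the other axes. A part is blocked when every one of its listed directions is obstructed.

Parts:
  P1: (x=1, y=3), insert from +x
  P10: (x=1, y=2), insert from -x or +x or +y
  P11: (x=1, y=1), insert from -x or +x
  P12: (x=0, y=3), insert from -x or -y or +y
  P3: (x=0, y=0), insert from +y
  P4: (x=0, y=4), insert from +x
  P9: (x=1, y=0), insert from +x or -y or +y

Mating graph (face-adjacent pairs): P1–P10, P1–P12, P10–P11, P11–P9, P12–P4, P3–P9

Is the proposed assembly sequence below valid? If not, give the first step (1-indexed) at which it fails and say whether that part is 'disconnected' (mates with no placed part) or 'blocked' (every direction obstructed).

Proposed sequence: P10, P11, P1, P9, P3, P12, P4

1. P10@(1, 2) [-x clear] — {P10}
2. P11@(1, 1) [-x clear] — {P10, P11}
3. P1@(1, 3) [+x clear] — {P1, P10, P11}
4. P9@(1, 0) [+x clear] — {P1, P10, P11, P9}
5. P3@(0, 0) [+y clear] — {P1, P10, P11, P3, P9}
6. P12@(0, 3) [-x clear] — {P1, P10, P11, P12, P3, P9}
7. P4@(0, 4) [+x clear] — {P1, P10, P11, P12, P3, P4, P9}

Valid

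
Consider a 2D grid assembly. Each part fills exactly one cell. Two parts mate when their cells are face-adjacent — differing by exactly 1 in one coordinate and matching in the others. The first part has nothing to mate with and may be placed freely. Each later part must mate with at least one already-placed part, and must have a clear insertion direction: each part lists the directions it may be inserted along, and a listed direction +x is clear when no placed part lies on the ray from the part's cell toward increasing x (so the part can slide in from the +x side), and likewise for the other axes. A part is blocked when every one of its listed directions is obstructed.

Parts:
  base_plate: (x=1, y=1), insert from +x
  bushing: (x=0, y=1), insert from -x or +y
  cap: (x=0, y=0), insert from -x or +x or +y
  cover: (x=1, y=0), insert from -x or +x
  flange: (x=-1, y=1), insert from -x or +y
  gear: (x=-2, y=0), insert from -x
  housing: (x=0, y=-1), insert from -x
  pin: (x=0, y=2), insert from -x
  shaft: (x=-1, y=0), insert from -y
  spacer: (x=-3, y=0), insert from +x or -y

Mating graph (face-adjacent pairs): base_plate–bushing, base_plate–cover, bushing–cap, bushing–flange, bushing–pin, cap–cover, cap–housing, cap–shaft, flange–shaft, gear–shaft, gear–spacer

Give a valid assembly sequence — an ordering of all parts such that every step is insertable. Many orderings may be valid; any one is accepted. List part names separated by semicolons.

cover; base_plate; cap; shaft; gear; spacer; flange; housing; bushing; pin

1. cover@(1, 0) [-x clear] — {cover}
2. base_plate@(1, 1) [+x clear] — {base_plate, cover}
3. cap@(0, 0) [-x clear] — {base_plate, cap, cover}
4. shaft@(-1, 0) [-y clear] — {base_plate, cap, cover, shaft}
5. gear@(-2, 0) [-x clear] — {base_plate, cap, cover, gear, shaft}
6. spacer@(-3, 0) [-y clear] — {base_plate, cap, cover, gear, shaft, spacer}
7. flange@(-1, 1) [-x clear] — {base_plate, cap, cover, flange, gear, shaft, spacer}
8. housing@(0, -1) [-x clear] — {base_plate, cap, cover, flange, gear, housing, shaft, spacer}
9. bushing@(0, 1) [+y clear] — {base_plate, bushing, cap, cover, flange, gear, housing, shaft, spacer}
10. pin@(0, 2) [-x clear] — {base_plate, bushing, cap, cover, flange, gear, housing, pin, shaft, spacer}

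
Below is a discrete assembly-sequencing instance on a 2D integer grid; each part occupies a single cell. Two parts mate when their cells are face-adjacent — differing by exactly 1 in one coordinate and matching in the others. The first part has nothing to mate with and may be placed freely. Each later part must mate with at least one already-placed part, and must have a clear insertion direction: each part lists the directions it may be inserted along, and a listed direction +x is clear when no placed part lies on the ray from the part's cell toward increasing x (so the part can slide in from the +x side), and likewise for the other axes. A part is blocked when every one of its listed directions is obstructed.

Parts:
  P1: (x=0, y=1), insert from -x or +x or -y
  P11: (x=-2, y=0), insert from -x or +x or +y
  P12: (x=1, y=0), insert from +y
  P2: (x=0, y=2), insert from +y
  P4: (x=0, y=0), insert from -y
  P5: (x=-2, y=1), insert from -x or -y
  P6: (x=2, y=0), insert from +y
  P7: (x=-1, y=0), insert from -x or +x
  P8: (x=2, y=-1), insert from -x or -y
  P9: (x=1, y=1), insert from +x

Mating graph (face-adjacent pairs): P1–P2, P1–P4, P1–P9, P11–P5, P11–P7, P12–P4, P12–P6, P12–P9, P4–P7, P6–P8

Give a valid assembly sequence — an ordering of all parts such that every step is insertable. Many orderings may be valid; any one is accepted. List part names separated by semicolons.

1. P1@(0, 1) [-x clear] — {P1}
2. P2@(0, 2) [+y clear] — {P1, P2}
3. P4@(0, 0) [-y clear] — {P1, P2, P4}
4. P12@(1, 0) [+y clear] — {P1, P12, P2, P4}
5. P6@(2, 0) [+y clear] — {P1, P12, P2, P4, P6}
6. P9@(1, 1) [+x clear] — {P1, P12, P2, P4, P6, P9}
7. P7@(-1, 0) [-x clear] — {P1, P12, P2, P4, P6, P7, P9}
8. P11@(-2, 0) [-x clear] — {P1, P11, P12, P2, P4, P6, P7, P9}
9. P5@(-2, 1) [-x clear] — {P1, P11, P12, P2, P4, P5, P6, P7, P9}
10. P8@(2, -1) [-x clear] — {P1, P11, P12, P2, P4, P5, P6, P7, P8, P9}

P1; P2; P4; P12; P6; P9; P7; P11; P5; P8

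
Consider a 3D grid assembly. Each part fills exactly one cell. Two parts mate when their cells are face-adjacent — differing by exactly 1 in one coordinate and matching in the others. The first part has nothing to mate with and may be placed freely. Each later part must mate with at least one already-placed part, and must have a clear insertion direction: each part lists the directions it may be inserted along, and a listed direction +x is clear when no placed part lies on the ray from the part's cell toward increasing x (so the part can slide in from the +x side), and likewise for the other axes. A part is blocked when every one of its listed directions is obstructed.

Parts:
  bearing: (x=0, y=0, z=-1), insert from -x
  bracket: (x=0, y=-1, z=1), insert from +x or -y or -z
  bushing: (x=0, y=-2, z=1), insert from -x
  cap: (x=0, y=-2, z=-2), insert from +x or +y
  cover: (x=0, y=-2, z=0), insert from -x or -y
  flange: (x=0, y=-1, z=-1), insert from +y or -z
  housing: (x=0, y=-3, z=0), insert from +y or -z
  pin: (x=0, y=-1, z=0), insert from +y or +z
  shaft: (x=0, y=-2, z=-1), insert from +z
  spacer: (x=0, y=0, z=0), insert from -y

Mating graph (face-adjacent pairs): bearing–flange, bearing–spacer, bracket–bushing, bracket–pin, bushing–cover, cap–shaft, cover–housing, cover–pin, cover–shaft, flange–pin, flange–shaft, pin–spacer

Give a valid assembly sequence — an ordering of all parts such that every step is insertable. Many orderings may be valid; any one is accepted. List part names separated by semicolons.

shaft; cap; flange; bearing; spacer; pin; bracket; bushing; cover; housing

1. shaft@(0, -2, -1) [+z clear] — {shaft}
2. cap@(0, -2, -2) [+x clear] — {cap, shaft}
3. flange@(0, -1, -1) [+y clear] — {cap, flange, shaft}
4. bearing@(0, 0, -1) [-x clear] — {bearing, cap, flange, shaft}
5. spacer@(0, 0, 0) [-y clear] — {bearing, cap, flange, shaft, spacer}
6. pin@(0, -1, 0) [+z clear] — {bearing, cap, flange, pin, shaft, spacer}
7. bracket@(0, -1, 1) [+x clear] — {bearing, bracket, cap, flange, pin, shaft, spacer}
8. bushing@(0, -2, 1) [-x clear] — {bearing, bracket, bushing, cap, flange, pin, shaft, spacer}
9. cover@(0, -2, 0) [-x clear] — {bearing, bracket, bushing, cap, cover, flange, pin, shaft, spacer}
10. housing@(0, -3, 0) [-z clear] — {bearing, bracket, bushing, cap, cover, flange, housing, pin, shaft, spacer}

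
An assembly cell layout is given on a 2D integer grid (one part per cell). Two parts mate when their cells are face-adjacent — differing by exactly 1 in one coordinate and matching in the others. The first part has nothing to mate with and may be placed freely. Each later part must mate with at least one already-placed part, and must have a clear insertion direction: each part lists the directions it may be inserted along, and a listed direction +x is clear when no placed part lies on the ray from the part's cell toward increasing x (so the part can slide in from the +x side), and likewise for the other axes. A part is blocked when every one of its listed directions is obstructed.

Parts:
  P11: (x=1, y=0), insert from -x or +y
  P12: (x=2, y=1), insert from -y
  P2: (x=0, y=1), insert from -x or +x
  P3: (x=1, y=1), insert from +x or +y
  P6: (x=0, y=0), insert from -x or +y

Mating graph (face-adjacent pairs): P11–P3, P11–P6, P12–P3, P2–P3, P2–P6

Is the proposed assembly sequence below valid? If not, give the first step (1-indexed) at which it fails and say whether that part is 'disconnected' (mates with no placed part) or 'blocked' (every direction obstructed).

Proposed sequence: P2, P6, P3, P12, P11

Invalid at step 5 (blocked)

1. P2@(0, 1) [-x clear] — {P2}
2. P6@(0, 0) [-x clear] — {P2, P6}
3. P3@(1, 1) [+x clear] — {P2, P3, P6}
4. P12@(2, 1) [-y clear] — {P12, P2, P3, P6}
5. P11@(1, 0) — -x/+y all obstructed ⇒ blocked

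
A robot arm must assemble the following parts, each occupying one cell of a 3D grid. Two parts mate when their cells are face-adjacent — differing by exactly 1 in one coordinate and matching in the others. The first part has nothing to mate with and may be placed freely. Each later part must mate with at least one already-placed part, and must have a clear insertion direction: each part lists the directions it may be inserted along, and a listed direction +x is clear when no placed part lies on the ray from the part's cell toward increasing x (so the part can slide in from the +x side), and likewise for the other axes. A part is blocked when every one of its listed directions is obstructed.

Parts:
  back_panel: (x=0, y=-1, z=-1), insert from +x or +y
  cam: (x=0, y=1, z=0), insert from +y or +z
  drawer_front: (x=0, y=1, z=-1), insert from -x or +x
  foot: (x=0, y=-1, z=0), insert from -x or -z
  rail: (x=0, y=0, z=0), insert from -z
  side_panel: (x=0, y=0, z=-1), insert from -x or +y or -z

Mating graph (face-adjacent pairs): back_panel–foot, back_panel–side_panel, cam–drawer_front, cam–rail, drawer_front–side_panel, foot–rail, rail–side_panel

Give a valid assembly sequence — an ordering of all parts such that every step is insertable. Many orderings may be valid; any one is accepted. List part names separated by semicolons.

1. drawer_front@(0, 1, -1) [-x clear] — {drawer_front}
2. cam@(0, 1, 0) [+y clear] — {cam, drawer_front}
3. rail@(0, 0, 0) [-z clear] — {cam, drawer_front, rail}
4. side_panel@(0, 0, -1) [-x clear] — {cam, drawer_front, rail, side_panel}
5. back_panel@(0, -1, -1) [+x clear] — {back_panel, cam, drawer_front, rail, side_panel}
6. foot@(0, -1, 0) [-x clear] — {back_panel, cam, drawer_front, foot, rail, side_panel}

drawer_front; cam; rail; side_panel; back_panel; foot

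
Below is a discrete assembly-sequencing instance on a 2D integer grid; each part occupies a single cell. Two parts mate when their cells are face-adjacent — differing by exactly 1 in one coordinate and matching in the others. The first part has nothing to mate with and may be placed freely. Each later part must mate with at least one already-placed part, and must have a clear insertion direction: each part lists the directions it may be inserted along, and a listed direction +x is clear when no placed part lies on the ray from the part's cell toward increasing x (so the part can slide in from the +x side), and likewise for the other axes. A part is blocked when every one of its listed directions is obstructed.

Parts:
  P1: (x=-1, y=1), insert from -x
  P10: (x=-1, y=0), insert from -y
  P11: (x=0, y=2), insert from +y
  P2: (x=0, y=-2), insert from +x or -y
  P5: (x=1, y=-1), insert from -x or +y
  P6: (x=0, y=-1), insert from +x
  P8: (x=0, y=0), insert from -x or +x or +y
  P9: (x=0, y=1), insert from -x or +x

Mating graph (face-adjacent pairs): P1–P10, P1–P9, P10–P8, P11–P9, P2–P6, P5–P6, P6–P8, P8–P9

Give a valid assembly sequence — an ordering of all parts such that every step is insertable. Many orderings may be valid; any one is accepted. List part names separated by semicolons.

1. P1@(-1, 1) [-x clear] — {P1}
2. P9@(0, 1) [+x clear] — {P1, P9}
3. P8@(0, 0) [-x clear] — {P1, P8, P9}
4. P11@(0, 2) [+y clear] — {P1, P11, P8, P9}
5. P6@(0, -1) [+x clear] — {P1, P11, P6, P8, P9}
6. P2@(0, -2) [+x clear] — {P1, P11, P2, P6, P8, P9}
7. P5@(1, -1) [+y clear] — {P1, P11, P2, P5, P6, P8, P9}
8. P10@(-1, 0) [-y clear] — {P1, P10, P11, P2, P5, P6, P8, P9}

P1; P9; P8; P11; P6; P2; P5; P10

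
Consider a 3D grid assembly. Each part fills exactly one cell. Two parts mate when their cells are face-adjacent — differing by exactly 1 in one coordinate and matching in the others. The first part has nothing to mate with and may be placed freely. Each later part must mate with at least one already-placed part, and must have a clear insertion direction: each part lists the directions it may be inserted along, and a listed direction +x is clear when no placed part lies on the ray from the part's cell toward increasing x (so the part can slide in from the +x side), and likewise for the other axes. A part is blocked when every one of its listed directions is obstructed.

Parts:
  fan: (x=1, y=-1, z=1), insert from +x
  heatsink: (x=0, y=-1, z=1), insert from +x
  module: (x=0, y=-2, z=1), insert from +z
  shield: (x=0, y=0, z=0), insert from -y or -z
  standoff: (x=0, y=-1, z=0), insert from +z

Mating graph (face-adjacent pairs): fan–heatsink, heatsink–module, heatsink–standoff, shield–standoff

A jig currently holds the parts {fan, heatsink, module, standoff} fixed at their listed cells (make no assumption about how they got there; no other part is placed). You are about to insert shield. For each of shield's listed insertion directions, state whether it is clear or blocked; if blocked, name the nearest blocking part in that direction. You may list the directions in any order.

-y: blocked by standoff; -z: clear

-y: nearest on ray is standoff@(0, -1, 0) ⇒ blocked
-z: ray from shield(0, 0, 0) has no placed part ⇒ clear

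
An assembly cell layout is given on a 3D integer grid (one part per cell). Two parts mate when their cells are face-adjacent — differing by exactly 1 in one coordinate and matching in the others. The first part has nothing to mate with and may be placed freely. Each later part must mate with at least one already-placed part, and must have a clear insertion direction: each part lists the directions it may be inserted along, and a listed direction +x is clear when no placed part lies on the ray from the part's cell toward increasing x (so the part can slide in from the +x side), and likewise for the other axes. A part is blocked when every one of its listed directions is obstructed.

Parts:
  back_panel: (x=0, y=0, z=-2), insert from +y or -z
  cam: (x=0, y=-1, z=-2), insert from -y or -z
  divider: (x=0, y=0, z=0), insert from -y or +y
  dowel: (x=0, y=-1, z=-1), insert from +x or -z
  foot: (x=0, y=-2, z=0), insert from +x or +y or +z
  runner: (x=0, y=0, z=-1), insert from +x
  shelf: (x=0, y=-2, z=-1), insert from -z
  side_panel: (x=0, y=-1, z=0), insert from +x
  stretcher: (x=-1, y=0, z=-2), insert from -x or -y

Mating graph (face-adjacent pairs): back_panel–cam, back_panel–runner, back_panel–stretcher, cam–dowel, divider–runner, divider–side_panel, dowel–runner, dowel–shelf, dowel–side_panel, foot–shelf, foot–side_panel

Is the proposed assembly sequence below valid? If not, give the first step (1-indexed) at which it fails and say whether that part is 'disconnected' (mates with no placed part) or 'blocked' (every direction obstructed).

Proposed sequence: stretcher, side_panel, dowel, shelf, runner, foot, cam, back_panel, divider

1. stretcher@(-1, 0, -2) [-x clear] — {stretcher}
2. side_panel@(0, -1, 0) — no placed neighbour ⇒ disconnected

Invalid at step 2 (disconnected)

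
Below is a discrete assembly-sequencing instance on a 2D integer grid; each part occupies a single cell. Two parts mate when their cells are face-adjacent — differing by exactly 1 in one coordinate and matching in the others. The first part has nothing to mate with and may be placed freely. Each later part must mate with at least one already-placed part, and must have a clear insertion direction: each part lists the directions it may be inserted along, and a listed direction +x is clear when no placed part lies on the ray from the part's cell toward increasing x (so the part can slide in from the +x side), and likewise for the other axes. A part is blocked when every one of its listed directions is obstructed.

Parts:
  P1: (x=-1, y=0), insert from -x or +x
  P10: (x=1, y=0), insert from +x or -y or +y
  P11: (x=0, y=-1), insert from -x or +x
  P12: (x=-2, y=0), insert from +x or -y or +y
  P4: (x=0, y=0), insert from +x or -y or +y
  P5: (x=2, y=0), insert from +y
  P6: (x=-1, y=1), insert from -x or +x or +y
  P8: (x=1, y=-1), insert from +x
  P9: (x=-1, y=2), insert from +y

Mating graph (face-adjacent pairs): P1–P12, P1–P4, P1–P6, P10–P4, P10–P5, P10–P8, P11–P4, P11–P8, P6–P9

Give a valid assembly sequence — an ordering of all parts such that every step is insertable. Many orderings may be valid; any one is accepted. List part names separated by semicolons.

P4; P11; P10; P1; P6; P12; P9; P5; P8

1. P4@(0, 0) [+x clear] — {P4}
2. P11@(0, -1) [-x clear] — {P11, P4}
3. P10@(1, 0) [+x clear] — {P10, P11, P4}
4. P1@(-1, 0) [-x clear] — {P1, P10, P11, P4}
5. P6@(-1, 1) [-x clear] — {P1, P10, P11, P4, P6}
6. P12@(-2, 0) [-y clear] — {P1, P10, P11, P12, P4, P6}
7. P9@(-1, 2) [+y clear] — {P1, P10, P11, P12, P4, P6, P9}
8. P5@(2, 0) [+y clear] — {P1, P10, P11, P12, P4, P5, P6, P9}
9. P8@(1, -1) [+x clear] — {P1, P10, P11, P12, P4, P5, P6, P8, P9}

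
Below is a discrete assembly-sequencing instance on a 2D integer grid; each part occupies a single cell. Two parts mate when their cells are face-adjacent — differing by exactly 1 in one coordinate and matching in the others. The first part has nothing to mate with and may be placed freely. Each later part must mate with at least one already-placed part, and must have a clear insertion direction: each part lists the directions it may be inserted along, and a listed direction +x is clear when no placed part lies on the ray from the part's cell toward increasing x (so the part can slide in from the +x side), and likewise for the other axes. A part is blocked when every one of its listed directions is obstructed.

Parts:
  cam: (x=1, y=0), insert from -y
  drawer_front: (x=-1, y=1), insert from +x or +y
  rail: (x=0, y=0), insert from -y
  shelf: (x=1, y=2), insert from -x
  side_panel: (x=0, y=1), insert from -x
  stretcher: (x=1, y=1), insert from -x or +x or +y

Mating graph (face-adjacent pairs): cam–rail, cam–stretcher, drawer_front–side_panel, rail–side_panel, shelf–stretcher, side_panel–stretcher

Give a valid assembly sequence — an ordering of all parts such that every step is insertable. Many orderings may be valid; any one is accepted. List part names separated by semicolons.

1. cam@(1, 0) [-y clear] — {cam}
2. stretcher@(1, 1) [-x clear] — {cam, stretcher}
3. shelf@(1, 2) [-x clear] — {cam, shelf, stretcher}
4. side_panel@(0, 1) [-x clear] — {cam, shelf, side_panel, stretcher}
5. rail@(0, 0) [-y clear] — {cam, rail, shelf, side_panel, stretcher}
6. drawer_front@(-1, 1) [+y clear] — {cam, drawer_front, rail, shelf, side_panel, stretcher}

cam; stretcher; shelf; side_panel; rail; drawer_front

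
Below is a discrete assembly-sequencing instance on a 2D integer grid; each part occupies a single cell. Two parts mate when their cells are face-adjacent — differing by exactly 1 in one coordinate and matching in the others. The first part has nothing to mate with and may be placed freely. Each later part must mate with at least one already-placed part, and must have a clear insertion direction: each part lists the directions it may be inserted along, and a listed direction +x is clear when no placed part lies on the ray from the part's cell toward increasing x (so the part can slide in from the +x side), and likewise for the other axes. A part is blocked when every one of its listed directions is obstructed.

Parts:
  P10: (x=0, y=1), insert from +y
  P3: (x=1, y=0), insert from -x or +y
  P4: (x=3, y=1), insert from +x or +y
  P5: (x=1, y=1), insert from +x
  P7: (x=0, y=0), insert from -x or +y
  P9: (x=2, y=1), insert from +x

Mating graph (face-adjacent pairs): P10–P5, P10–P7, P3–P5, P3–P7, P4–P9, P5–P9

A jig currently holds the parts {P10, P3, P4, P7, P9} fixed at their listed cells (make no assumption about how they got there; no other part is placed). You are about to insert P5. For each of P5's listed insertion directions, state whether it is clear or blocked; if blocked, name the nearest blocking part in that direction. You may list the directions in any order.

+x: nearest on ray is P9@(2, 1) ⇒ blocked

+x: blocked by P9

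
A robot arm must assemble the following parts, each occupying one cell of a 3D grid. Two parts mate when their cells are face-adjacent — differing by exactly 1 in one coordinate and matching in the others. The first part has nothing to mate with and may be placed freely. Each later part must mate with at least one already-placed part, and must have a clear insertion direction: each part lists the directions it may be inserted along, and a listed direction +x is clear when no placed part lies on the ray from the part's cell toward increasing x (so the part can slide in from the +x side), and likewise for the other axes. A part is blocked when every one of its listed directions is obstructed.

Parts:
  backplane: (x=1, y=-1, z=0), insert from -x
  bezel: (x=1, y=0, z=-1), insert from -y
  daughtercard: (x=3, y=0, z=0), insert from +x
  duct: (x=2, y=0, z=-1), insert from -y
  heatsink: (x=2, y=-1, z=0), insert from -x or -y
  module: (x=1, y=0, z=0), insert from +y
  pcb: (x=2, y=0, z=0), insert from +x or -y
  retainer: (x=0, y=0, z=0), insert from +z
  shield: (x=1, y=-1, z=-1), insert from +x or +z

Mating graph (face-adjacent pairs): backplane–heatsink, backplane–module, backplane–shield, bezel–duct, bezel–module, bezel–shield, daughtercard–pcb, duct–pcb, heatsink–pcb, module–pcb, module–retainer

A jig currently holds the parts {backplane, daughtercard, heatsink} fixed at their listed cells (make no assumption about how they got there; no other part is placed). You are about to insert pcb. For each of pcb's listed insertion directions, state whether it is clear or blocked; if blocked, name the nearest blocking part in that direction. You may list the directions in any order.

+x: nearest on ray is daughtercard@(3, 0, 0) ⇒ blocked
-y: nearest on ray is heatsink@(2, -1, 0) ⇒ blocked

+x: blocked by daughtercard; -y: blocked by heatsink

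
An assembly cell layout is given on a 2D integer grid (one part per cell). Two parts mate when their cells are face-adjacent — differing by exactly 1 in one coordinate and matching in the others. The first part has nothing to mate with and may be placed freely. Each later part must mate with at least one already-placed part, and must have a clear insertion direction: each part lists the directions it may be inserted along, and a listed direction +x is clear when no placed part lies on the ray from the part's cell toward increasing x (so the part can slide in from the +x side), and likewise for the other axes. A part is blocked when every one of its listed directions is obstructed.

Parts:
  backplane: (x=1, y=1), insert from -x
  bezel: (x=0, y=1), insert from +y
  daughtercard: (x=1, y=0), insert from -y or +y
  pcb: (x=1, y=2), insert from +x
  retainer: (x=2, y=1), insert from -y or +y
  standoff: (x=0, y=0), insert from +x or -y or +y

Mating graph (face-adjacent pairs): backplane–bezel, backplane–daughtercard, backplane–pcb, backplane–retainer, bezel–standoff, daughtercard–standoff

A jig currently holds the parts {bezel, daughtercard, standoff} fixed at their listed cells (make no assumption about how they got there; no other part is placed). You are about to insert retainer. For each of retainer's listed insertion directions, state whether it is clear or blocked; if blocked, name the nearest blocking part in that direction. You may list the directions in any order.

-y: ray from retainer(2, 1) has no placed part ⇒ clear
+y: ray from retainer(2, 1) has no placed part ⇒ clear

+y: clear; -y: clear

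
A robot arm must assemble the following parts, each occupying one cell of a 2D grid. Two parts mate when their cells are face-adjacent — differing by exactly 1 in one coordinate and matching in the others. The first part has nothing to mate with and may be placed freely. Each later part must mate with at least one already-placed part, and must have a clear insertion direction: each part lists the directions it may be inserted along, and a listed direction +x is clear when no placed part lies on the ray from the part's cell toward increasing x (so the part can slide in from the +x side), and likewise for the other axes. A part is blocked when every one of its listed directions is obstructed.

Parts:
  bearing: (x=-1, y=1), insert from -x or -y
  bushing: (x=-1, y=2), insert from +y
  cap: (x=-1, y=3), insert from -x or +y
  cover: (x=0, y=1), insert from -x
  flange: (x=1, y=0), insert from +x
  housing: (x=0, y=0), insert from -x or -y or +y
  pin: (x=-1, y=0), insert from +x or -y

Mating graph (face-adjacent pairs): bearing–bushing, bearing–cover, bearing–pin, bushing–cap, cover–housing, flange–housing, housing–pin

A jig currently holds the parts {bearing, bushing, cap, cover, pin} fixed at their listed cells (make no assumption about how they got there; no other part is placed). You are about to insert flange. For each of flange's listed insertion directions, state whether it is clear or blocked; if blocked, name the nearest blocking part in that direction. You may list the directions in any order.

+x: clear

+x: ray from flange(1, 0) has no placed part ⇒ clear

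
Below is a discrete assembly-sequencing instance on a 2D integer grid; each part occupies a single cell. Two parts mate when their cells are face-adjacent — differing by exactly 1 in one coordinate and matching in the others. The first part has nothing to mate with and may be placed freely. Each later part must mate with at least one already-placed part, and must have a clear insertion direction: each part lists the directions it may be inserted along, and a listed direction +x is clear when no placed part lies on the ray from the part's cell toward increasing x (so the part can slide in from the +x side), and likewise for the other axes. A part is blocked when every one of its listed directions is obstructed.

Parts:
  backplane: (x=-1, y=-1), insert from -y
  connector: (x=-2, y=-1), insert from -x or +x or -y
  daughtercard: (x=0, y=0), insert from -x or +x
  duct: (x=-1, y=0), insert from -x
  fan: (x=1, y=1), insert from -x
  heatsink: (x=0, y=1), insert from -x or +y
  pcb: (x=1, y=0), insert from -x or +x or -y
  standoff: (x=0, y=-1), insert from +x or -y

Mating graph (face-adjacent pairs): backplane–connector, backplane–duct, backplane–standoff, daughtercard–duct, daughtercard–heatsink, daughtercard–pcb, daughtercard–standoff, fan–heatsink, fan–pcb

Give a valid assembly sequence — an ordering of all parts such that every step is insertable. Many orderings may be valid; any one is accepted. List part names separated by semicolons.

1. backplane@(-1, -1) [-y clear] — {backplane}
2. connector@(-2, -1) [-x clear] — {backplane, connector}
3. standoff@(0, -1) [+x clear] — {backplane, connector, standoff}
4. daughtercard@(0, 0) [-x clear] — {backplane, connector, daughtercard, standoff}
5. pcb@(1, 0) [+x clear] — {backplane, connector, daughtercard, pcb, standoff}
6. duct@(-1, 0) [-x clear] — {backplane, connector, daughtercard, duct, pcb, standoff}
7. fan@(1, 1) [-x clear] — {backplane, connector, daughtercard, duct, fan, pcb, standoff}
8. heatsink@(0, 1) [-x clear] — {backplane, connector, daughtercard, duct, fan, heatsink, pcb, standoff}

backplane; connector; standoff; daughtercard; pcb; duct; fan; heatsink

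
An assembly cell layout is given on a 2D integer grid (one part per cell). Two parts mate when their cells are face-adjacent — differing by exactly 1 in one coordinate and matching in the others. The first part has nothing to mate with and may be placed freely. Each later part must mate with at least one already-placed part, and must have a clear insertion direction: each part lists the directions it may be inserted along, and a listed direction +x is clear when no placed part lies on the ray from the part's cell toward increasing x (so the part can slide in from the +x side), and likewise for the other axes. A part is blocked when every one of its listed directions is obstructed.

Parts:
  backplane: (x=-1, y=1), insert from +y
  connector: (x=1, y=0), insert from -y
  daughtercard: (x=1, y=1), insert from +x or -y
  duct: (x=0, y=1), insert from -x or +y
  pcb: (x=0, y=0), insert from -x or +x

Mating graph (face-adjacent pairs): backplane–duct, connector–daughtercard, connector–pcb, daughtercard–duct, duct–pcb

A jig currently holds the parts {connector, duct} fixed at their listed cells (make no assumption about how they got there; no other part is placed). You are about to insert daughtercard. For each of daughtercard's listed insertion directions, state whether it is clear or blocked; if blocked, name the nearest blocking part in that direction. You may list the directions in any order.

+x: clear; -y: blocked by connector

+x: ray from daughtercard(1, 1) has no placed part ⇒ clear
-y: nearest on ray is connector@(1, 0) ⇒ blocked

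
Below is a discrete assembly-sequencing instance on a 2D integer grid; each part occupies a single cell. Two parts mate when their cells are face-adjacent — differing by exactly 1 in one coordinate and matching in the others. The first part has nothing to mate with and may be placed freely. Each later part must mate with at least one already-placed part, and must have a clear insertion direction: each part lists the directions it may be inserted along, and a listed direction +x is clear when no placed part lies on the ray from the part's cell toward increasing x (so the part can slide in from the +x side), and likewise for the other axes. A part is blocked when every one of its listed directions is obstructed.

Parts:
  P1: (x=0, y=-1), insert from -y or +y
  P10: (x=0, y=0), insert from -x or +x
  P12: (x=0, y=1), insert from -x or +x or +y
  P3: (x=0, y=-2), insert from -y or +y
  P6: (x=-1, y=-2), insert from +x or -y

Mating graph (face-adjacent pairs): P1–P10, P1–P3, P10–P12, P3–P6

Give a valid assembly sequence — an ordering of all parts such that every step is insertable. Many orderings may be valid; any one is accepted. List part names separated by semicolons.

1. P6@(-1, -2) [+x clear] — {P6}
2. P3@(0, -2) [-y clear] — {P3, P6}
3. P1@(0, -1) [+y clear] — {P1, P3, P6}
4. P10@(0, 0) [-x clear] — {P1, P10, P3, P6}
5. P12@(0, 1) [-x clear] — {P1, P10, P12, P3, P6}

P6; P3; P1; P10; P12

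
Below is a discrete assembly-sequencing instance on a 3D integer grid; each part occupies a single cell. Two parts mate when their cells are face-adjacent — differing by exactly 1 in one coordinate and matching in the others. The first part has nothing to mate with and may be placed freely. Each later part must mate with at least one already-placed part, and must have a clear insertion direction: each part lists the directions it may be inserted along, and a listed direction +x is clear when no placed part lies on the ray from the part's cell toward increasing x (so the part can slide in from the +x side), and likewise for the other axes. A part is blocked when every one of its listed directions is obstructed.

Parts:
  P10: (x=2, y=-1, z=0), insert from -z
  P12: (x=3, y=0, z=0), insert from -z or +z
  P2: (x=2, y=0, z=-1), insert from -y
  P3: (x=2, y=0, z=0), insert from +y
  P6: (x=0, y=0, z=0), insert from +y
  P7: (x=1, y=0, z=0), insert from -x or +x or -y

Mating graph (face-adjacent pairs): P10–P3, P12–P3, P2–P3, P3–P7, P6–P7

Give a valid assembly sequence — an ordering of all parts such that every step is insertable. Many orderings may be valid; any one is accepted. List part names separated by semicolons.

1. P6@(0, 0, 0) [+y clear] — {P6}
2. P7@(1, 0, 0) [+x clear] — {P6, P7}
3. P3@(2, 0, 0) [+y clear] — {P3, P6, P7}
4. P12@(3, 0, 0) [-z clear] — {P12, P3, P6, P7}
5. P10@(2, -1, 0) [-z clear] — {P10, P12, P3, P6, P7}
6. P2@(2, 0, -1) [-y clear] — {P10, P12, P2, P3, P6, P7}

P6; P7; P3; P12; P10; P2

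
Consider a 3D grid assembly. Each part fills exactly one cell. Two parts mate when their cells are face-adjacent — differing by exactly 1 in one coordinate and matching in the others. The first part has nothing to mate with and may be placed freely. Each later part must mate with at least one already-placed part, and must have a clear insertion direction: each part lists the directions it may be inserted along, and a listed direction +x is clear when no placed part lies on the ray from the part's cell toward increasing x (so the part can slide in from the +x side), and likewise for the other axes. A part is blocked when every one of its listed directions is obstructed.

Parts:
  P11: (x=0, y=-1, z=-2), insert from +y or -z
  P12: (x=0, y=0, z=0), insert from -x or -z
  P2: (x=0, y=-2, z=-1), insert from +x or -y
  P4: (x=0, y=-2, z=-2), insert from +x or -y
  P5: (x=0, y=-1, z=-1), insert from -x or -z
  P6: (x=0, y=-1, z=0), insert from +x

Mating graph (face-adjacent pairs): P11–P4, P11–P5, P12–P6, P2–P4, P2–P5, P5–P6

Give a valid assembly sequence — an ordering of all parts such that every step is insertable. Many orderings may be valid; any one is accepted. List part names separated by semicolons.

P4; P2; P5; P6; P11; P12

1. P4@(0, -2, -2) [+x clear] — {P4}
2. P2@(0, -2, -1) [+x clear] — {P2, P4}
3. P5@(0, -1, -1) [-x clear] — {P2, P4, P5}
4. P6@(0, -1, 0) [+x clear] — {P2, P4, P5, P6}
5. P11@(0, -1, -2) [+y clear] — {P11, P2, P4, P5, P6}
6. P12@(0, 0, 0) [-x clear] — {P11, P12, P2, P4, P5, P6}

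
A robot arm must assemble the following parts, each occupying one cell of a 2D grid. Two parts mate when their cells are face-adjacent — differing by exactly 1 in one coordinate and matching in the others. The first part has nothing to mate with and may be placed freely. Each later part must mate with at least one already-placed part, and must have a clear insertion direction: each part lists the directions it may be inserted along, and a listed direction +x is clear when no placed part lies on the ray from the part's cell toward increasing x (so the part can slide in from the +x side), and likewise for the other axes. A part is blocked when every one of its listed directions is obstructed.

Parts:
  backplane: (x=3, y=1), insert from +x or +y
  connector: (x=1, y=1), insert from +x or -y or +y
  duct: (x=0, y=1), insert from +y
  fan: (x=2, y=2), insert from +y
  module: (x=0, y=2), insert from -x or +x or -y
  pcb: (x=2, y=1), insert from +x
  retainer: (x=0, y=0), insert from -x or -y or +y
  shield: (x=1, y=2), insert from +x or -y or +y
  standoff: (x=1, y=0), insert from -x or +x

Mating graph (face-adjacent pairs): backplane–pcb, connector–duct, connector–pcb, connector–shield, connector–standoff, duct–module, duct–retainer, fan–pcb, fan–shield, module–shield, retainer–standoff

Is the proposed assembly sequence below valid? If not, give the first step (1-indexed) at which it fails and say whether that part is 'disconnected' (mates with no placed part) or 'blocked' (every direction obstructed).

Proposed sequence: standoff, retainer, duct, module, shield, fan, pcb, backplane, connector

Invalid at step 9 (blocked)

1. standoff@(1, 0) [-x clear] — {standoff}
2. retainer@(0, 0) [-x clear] — {retainer, standoff}
3. duct@(0, 1) [+y clear] — {duct, retainer, standoff}
4. module@(0, 2) [-x clear] — {duct, module, retainer, standoff}
5. shield@(1, 2) [+x clear] — {duct, module, retainer, shield, standoff}
6. fan@(2, 2) [+y clear] — {duct, fan, module, retainer, shield, standoff}
7. pcb@(2, 1) [+x clear] — {duct, fan, module, pcb, retainer, shield, standoff}
8. backplane@(3, 1) [+x clear] — {backplane, duct, fan, module, pcb, retainer, shield, standoff}
9. connector@(1, 1) — +x/-y/+y all obstructed ⇒ blocked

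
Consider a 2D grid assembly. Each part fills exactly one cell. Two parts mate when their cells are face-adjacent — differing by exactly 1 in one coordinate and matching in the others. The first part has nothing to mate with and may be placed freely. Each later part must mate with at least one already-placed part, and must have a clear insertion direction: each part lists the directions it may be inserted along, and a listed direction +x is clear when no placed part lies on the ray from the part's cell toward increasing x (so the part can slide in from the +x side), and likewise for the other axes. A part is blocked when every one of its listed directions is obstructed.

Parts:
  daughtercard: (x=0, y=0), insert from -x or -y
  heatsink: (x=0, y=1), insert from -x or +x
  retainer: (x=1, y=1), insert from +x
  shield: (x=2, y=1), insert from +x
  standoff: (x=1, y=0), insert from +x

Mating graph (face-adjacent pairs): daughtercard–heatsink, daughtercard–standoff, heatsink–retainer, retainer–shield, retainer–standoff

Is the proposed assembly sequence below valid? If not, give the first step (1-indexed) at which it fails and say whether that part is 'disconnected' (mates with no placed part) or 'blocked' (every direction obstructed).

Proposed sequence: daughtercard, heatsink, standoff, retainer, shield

Valid

1. daughtercard@(0, 0) [-x clear] — {daughtercard}
2. heatsink@(0, 1) [-x clear] — {daughtercard, heatsink}
3. standoff@(1, 0) [+x clear] — {daughtercard, heatsink, standoff}
4. retainer@(1, 1) [+x clear] — {daughtercard, heatsink, retainer, standoff}
5. shield@(2, 1) [+x clear] — {daughtercard, heatsink, retainer, shield, standoff}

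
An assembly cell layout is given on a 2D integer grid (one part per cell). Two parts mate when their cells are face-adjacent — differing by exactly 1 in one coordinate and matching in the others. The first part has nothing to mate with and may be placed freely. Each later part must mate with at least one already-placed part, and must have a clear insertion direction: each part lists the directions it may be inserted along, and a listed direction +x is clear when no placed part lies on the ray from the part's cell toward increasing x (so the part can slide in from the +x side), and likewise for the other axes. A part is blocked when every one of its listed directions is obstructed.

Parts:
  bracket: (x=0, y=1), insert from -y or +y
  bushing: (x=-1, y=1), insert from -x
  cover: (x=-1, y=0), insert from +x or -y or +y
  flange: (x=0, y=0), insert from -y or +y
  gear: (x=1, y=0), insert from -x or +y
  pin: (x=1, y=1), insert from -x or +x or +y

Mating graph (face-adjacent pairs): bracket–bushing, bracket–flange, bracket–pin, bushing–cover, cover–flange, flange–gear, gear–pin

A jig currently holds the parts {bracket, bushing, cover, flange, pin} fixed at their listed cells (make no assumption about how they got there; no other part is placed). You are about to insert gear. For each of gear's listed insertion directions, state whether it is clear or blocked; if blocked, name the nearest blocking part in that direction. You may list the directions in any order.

-x: nearest on ray is flange@(0, 0) ⇒ blocked
+y: nearest on ray is pin@(1, 1) ⇒ blocked

+y: blocked by pin; -x: blocked by flange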